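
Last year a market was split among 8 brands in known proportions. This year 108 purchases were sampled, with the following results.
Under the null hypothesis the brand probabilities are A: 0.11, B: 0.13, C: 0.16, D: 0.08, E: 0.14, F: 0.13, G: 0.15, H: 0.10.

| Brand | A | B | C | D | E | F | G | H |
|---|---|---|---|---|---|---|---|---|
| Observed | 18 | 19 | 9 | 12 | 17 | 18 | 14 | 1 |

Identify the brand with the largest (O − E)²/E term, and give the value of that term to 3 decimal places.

H, 8.893

Expected counts E_i = n·p_i: 108×0.11 = 11.88, 108×0.13 = 14.04, 108×0.16 = 17.28, 108×0.08 = 8.64, 108×0.14 = 15.12, 108×0.13 = 14.04, 108×0.15 = 16.2, 108×0.10 = 10.8.
A: (18 − 11.88)²/11.88 = 37.4544/11.88 = 3.1527
B: (19 − 14.04)²/14.04 = 24.6016/14.04 = 1.7523
C: (9 − 17.28)²/17.28 = 68.5584/17.28 = 3.9675
D: (12 − 8.64)²/8.64 = 11.2896/8.64 = 1.3067
E: (17 − 15.12)²/15.12 = 3.5344/15.12 = 0.2338
F: (18 − 14.04)²/14.04 = 15.6816/14.04 = 1.1169
G: (14 − 16.2)²/16.2 = 4.84/16.2 = 0.2988
H: (1 − 10.8)²/10.8 = 96.04/10.8 = 8.8926
The largest term is for H: 8.893.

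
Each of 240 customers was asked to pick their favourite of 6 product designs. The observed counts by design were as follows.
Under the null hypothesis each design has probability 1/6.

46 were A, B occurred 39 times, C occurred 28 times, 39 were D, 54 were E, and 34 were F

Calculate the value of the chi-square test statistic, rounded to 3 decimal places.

Expected count for each of the 6 categories: 240/6 = 40.
χ² = (46−40)²/40 + (39−40)²/40 + (28−40)²/40 + (39−40)²/40 + (54−40)²/40 + (34−40)²/40
   = 0.9000 + 0.0250 + 3.6000 + 0.0250 + 4.9000 + 0.9000
Sum = 10.350

10.350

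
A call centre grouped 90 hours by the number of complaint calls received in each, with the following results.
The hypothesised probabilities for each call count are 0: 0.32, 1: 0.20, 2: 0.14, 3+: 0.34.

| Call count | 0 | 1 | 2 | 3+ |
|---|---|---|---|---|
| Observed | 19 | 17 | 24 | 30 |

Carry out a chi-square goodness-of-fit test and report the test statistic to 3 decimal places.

Expected counts E_i = n·p_i: 90×0.32 = 28.8, 90×0.20 = 18, 90×0.14 = 12.6, 90×0.34 = 30.6.
0: (19 − 28.8)²/28.8 = 96.04/28.8 = 3.3347
1: (17 − 18)²/18 = 1/18 = 0.0556
2: (24 − 12.6)²/12.6 = 129.96/12.6 = 10.3143
3+: (30 − 30.6)²/30.6 = 0.36/30.6 = 0.0118
Sum = 13.716

13.716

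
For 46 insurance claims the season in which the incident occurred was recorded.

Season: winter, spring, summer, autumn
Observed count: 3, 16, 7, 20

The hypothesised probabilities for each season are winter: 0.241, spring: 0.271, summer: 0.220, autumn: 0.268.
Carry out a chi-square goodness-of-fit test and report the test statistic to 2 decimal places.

Expected counts E_i = n·p_i: 46×0.241 = 11.086, 46×0.271 = 12.466, 46×0.220 = 10.12, 46×0.268 = 12.328.
cat         O        E   (O−E)²/E
winter      3   11.086      5.898
spring     16   12.466      1.002
summer      7    10.12      0.962
autumn     20   12.328      4.774
Sum = 12.64

12.64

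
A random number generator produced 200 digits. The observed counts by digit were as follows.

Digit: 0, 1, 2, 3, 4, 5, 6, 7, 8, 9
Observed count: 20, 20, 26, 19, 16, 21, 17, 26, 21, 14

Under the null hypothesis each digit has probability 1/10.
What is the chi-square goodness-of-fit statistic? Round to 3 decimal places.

Expected count for each of the 10 categories: 200/10 = 20.
χ² = (20−20)²/20 + (20−20)²/20 + (26−20)²/20 + (19−20)²/20 + (16−20)²/20 + (21−20)²/20 + (17−20)²/20 + (26−20)²/20 + (21−20)²/20 + (14−20)²/20
   = 0.0000 + 0.0000 + 1.8000 + 0.0500 + 0.8000 + 0.0500 + 0.4500 + 1.8000 + 0.0500 + 1.8000
Sum = 6.800

6.800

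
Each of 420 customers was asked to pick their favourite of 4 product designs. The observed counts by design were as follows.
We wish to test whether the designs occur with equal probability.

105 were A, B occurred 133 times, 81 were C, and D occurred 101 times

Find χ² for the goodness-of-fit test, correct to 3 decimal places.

Under H₀ each category has probability 1/4, so each expected count is 420/4 = 105.
χ² = (105−105)²/105 + (133−105)²/105 + (81−105)²/105 + (101−105)²/105
   = 0.0000 + 7.4667 + 5.4857 + 0.1524
Sum = 13.105

13.105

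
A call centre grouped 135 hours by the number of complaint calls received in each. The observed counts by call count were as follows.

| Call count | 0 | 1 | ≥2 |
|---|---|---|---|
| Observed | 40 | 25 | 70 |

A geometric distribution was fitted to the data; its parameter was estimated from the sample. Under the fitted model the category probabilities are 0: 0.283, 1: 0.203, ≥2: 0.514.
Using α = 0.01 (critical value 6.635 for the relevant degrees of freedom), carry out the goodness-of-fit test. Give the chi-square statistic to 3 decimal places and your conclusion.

Expected counts E_i = n·p_i: 135×0.283 = 38.205, 135×0.203 = 27.405, 135×0.514 = 69.39.
0: (40 − 38.205)²/38.205 = 3.222025/38.205 = 0.0843
1: (25 − 27.405)²/27.405 = 5.784025/27.405 = 0.2111
≥2: (70 − 69.39)²/69.39 = 0.3721/69.39 = 0.0054
Sum = 0.301
df = 1. Since 0.301 < 6.635, we do not reject H₀.

0.301; do not reject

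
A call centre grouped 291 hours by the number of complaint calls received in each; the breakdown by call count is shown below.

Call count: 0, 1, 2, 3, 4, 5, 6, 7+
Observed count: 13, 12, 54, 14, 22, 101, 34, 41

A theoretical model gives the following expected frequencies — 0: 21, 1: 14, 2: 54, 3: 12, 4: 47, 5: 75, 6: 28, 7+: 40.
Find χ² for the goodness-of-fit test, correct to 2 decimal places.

27.29

cat         O        E   (O−E)²/E
0          13       21      3.048
1          12       14      0.286
2          54       54      0.000
3          14       12      0.333
4          22       47     13.298
5         101       75      9.013
6          34       28      1.286
7+         41       40      0.025
Sum = 27.29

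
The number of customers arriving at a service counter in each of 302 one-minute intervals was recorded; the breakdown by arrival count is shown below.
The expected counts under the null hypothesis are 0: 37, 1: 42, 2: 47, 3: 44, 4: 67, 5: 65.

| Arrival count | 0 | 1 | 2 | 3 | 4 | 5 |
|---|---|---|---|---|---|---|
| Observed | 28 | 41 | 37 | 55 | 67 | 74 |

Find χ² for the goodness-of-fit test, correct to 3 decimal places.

8.337

cat         O        E   (O−E)²/E
0          28       37     2.1892
1          41       42     0.0238
2          37       47     2.1277
3          55       44     2.7500
4          67       67     0.0000
5          74       65     1.2462
Sum = 8.337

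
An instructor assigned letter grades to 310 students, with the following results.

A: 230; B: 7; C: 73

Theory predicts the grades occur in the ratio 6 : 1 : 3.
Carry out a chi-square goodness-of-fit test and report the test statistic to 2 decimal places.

Ratio total = 10. Expected counts: 310×6/10 = 186, 310×1/10 = 31, 310×3/10 = 93.
A: (230 − 186)²/186 = 1936/186 = 10.409
B: (7 − 31)²/31 = 576/31 = 18.581
C: (73 − 93)²/93 = 400/93 = 4.301
Sum = 33.29

33.29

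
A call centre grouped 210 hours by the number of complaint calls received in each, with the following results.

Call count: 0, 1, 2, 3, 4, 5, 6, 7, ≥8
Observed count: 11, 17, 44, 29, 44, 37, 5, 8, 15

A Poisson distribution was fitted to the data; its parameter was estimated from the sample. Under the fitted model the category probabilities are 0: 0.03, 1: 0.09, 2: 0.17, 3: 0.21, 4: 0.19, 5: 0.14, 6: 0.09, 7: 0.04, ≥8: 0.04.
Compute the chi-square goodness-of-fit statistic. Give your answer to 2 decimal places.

28.61

Expected counts E_i = n·p_i: 210×0.03 = 6.3, 210×0.09 = 18.9, 210×0.17 = 35.7, 210×0.21 = 44.1, 210×0.19 = 39.9, 210×0.14 = 29.4, 210×0.09 = 18.9, 210×0.04 = 8.4, 210×0.04 = 8.4.
0: (11 − 6.3)²/6.3 = 22.09/6.3 = 3.506
1: (17 − 18.9)²/18.9 = 3.61/18.9 = 0.191
2: (44 − 35.7)²/35.7 = 68.89/35.7 = 1.930
3: (29 − 44.1)²/44.1 = 228.01/44.1 = 5.170
4: (44 − 39.9)²/39.9 = 16.81/39.9 = 0.421
5: (37 − 29.4)²/29.4 = 57.76/29.4 = 1.965
6: (5 − 18.9)²/18.9 = 193.21/18.9 = 10.223
7: (8 − 8.4)²/8.4 = 0.16/8.4 = 0.019
≥8: (15 − 8.4)²/8.4 = 43.56/8.4 = 5.186
Sum = 28.61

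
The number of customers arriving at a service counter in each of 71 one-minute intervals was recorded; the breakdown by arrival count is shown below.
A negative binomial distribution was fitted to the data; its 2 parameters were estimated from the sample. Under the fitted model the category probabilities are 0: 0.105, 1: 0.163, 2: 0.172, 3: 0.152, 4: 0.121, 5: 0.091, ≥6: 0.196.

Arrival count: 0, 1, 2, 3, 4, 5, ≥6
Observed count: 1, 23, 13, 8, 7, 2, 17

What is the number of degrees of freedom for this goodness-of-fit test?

4

There are k = 7 categories and 2 parameters estimated from the data, so df = 7 − 1 − 2 = 4.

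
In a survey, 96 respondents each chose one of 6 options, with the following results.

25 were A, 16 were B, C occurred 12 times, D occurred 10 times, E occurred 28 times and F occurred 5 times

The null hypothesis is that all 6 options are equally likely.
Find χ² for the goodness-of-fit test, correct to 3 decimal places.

Under H₀ each category has probability 1/6, so each expected count is 96/6 = 16.
χ² = (25−16)²/16 + (16−16)²/16 + (12−16)²/16 + (10−16)²/16 + (28−16)²/16 + (5−16)²/16
   = 5.0625 + 0.0000 + 1.0000 + 2.2500 + 9.0000 + 7.5625
Sum = 24.875

24.875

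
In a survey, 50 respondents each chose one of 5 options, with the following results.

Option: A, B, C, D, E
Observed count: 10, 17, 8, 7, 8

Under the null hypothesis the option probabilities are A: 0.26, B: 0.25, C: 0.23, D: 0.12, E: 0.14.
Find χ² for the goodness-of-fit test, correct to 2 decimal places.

Expected counts E_i = n·p_i: 50×0.26 = 13, 50×0.25 = 12.5, 50×0.23 = 11.5, 50×0.12 = 6, 50×0.14 = 7.
A: (10 − 13)²/13 = 9/13 = 0.692
B: (17 − 12.5)²/12.5 = 20.25/12.5 = 1.620
C: (8 − 11.5)²/11.5 = 12.25/11.5 = 1.065
D: (7 − 6)²/6 = 1/6 = 0.167
E: (8 − 7)²/7 = 1/7 = 0.143
Sum = 3.69

3.69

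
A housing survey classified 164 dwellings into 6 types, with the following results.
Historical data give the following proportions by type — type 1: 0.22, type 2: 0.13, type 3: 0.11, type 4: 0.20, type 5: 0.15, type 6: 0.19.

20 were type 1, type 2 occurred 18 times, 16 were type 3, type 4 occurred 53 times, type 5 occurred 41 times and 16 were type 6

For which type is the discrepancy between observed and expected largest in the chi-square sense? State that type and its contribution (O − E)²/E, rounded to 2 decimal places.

type 4, 12.44

Expected counts E_i = n·p_i: 164×0.22 = 36.08, 164×0.13 = 21.32, 164×0.11 = 18.04, 164×0.20 = 32.8, 164×0.15 = 24.6, 164×0.19 = 31.16.
χ² = (20−36.08)²/36.08 + (18−21.32)²/21.32 + (16−18.04)²/18.04 + (53−32.8)²/32.8 + (41−24.6)²/24.6 + (16−31.16)²/31.16
   = 7.166 + 0.517 + 0.231 + 12.440 + 10.933 + 7.376
The largest term is for type 4: 12.44.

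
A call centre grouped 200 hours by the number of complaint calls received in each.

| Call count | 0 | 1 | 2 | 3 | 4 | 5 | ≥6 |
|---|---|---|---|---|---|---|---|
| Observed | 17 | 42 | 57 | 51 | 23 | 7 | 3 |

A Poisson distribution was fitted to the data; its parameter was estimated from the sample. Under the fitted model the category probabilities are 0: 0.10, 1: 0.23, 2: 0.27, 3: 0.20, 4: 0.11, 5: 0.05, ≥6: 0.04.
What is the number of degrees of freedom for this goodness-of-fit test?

There are k = 7 categories and 1 parameter estimated from the data, so df = 7 − 1 − 1 = 5.

5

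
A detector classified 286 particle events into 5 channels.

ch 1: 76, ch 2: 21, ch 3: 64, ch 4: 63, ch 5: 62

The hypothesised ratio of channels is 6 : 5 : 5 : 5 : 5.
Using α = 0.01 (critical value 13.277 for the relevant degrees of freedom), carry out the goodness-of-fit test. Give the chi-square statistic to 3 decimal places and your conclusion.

Ratio total = 26. Expected counts: 286×6/26 = 66, 286×5/26 = 55, 286×5/26 = 55, 286×5/26 = 55, 286×5/26 = 55.
cat         O        E   (O−E)²/E
ch 1       76       66     1.5152
ch 2       21       55    21.0182
ch 3       64       55     1.4727
ch 4       63       55     1.1636
ch 5       62       55     0.8909
Sum = 26.061
df = 4. Since 26.061 > 13.277, we reject H₀.

26.061; reject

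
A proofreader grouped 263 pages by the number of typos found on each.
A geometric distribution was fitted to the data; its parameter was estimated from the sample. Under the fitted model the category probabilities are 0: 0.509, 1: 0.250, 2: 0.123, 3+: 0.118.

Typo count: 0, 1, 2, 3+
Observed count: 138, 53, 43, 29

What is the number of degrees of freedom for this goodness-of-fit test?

2

There are k = 4 categories and 1 parameter estimated from the data, so df = 4 − 1 − 1 = 2.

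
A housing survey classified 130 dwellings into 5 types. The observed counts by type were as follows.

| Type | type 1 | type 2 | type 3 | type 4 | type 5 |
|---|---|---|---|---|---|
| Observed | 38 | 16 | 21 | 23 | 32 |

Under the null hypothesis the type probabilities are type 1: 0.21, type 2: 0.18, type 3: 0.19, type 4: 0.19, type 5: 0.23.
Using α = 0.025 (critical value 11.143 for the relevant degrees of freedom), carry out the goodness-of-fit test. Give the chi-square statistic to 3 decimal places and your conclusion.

Expected counts E_i = n·p_i: 130×0.21 = 27.3, 130×0.18 = 23.4, 130×0.19 = 24.7, 130×0.19 = 24.7, 130×0.23 = 29.9.
type 1: (38 − 27.3)²/27.3 = 114.49/27.3 = 4.1938
type 2: (16 − 23.4)²/23.4 = 54.76/23.4 = 2.3402
type 3: (21 − 24.7)²/24.7 = 13.69/24.7 = 0.5543
type 4: (23 − 24.7)²/24.7 = 2.89/24.7 = 0.1170
type 5: (32 − 29.9)²/29.9 = 4.41/29.9 = 0.1475
Sum = 7.353
df = 4. Since 7.353 < 11.143, we do not reject H₀.

7.353; do not reject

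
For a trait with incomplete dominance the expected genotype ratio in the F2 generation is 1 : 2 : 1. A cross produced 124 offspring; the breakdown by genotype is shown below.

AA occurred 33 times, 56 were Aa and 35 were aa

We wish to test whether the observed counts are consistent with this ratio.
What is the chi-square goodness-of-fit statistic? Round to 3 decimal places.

Ratio total = 4. Expected counts: 124×1/4 = 31, 124×2/4 = 62, 124×1/4 = 31.
cat         O        E   (O−E)²/E
AA         33       31     0.1290
Aa         56       62     0.5806
aa         35       31     0.5161
Sum = 1.226

1.226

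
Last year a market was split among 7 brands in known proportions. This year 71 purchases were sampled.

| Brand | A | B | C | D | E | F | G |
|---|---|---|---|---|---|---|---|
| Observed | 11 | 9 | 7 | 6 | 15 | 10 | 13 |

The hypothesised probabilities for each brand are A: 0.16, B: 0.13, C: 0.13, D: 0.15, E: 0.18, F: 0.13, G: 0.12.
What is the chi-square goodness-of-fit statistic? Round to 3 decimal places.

Expected counts E_i = n·p_i: 71×0.16 = 11.36, 71×0.13 = 9.23, 71×0.13 = 9.23, 71×0.15 = 10.65, 71×0.18 = 12.78, 71×0.13 = 9.23, 71×0.12 = 8.52.
A: (11 − 11.36)²/11.36 = 0.1296/11.36 = 0.0114
B: (9 − 9.23)²/9.23 = 0.0529/9.23 = 0.0057
C: (7 − 9.23)²/9.23 = 4.9729/9.23 = 0.5388
D: (6 − 10.65)²/10.65 = 21.6225/10.65 = 2.0303
E: (15 − 12.78)²/12.78 = 4.9284/12.78 = 0.3856
F: (10 − 9.23)²/9.23 = 0.5929/9.23 = 0.0642
G: (13 − 8.52)²/8.52 = 20.0704/8.52 = 2.3557
Sum = 5.392

5.392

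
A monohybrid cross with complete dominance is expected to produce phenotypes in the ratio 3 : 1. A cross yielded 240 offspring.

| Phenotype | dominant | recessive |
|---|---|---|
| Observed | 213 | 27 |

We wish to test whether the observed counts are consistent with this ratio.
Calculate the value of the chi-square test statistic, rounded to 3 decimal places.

24.200

Ratio total = 4. Expected counts: 240×3/4 = 180, 240×1/4 = 60.
dominant: (213 − 180)²/180 = 1089/180 = 6.0500
recessive: (27 − 60)²/60 = 1089/60 = 18.1500
Sum = 24.200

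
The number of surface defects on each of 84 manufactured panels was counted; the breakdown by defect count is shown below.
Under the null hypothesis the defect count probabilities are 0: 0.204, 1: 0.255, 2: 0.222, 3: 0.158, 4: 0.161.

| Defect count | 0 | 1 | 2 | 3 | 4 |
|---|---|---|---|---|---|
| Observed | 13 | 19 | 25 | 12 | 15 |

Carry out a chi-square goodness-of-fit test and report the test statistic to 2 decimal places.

Expected counts E_i = n·p_i: 84×0.204 = 17.136, 84×0.255 = 21.42, 84×0.222 = 18.648, 84×0.158 = 13.272, 84×0.161 = 13.524.
χ² = (13−17.136)²/17.136 + (19−21.42)²/21.42 + (25−18.648)²/18.648 + (12−13.272)²/13.272 + (15−13.524)²/13.524
   = 0.998 + 0.273 + 2.164 + 0.122 + 0.161
Sum = 3.72

3.72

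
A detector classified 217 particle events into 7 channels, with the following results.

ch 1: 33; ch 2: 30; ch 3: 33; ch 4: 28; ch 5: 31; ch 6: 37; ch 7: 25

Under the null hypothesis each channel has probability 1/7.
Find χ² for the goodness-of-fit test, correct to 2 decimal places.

2.90

Expected count for each of the 7 categories: 217/7 = 31.
cat         O        E   (O−E)²/E
ch 1       33       31      0.129
ch 2       30       31      0.032
ch 3       33       31      0.129
ch 4       28       31      0.290
ch 5       31       31      0.000
ch 6       37       31      1.161
ch 7       25       31      1.161
Sum = 2.90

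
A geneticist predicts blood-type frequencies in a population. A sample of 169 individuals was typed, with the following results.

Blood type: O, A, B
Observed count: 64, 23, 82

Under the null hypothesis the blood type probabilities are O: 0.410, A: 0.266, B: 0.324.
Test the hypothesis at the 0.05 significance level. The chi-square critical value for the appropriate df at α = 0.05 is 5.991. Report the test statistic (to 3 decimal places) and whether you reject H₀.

Expected counts E_i = n·p_i: 169×0.410 = 69.29, 169×0.266 = 44.954, 169×0.324 = 54.756.
χ² = (64−69.29)²/69.29 + (23−44.954)²/44.954 + (82−54.756)²/54.756
   = 0.4039 + 10.7216 + 13.5553
Sum = 24.681
df = 2. Since 24.681 > 5.991, we reject H₀.

24.681; reject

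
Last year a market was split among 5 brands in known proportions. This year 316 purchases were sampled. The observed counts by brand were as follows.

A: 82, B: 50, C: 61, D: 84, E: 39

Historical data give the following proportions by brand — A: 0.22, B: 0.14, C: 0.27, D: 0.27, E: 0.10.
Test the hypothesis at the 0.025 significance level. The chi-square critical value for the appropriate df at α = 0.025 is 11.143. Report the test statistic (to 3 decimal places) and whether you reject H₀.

11.676; reject

Expected counts E_i = n·p_i: 316×0.22 = 69.52, 316×0.14 = 44.24, 316×0.27 = 85.32, 316×0.27 = 85.32, 316×0.10 = 31.6.
A: (82 − 69.52)²/69.52 = 155.7504/69.52 = 2.2404
B: (50 − 44.24)²/44.24 = 33.1776/44.24 = 0.7499
C: (61 − 85.32)²/85.32 = 591.4624/85.32 = 6.9323
D: (84 − 85.32)²/85.32 = 1.7424/85.32 = 0.0204
E: (39 − 31.6)²/31.6 = 54.76/31.6 = 1.7329
Sum = 11.676
df = 4. Since 11.676 > 11.143, we reject H₀.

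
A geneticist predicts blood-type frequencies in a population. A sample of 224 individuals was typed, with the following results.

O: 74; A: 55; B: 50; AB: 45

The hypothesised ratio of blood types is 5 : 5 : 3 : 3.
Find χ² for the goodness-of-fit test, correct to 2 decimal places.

Ratio total = 16. Expected counts: 224×5/16 = 70, 224×5/16 = 70, 224×3/16 = 42, 224×3/16 = 42.
χ² = (74−70)²/70 + (55−70)²/70 + (50−42)²/42 + (45−42)²/42
   = 0.229 + 3.214 + 1.524 + 0.214
Sum = 5.18

5.18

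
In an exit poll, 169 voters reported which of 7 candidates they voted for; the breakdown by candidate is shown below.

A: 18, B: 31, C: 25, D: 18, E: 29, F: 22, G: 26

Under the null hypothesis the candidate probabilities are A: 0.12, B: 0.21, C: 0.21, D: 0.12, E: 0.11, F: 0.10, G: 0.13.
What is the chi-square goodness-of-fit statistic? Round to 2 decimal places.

12.29

Expected counts E_i = n·p_i: 169×0.12 = 20.28, 169×0.21 = 35.49, 169×0.21 = 35.49, 169×0.12 = 20.28, 169×0.11 = 18.59, 169×0.10 = 16.9, 169×0.13 = 21.97.
A: (18 − 20.28)²/20.28 = 5.1984/20.28 = 0.256
B: (31 − 35.49)²/35.49 = 20.1601/35.49 = 0.568
C: (25 − 35.49)²/35.49 = 110.0401/35.49 = 3.101
D: (18 − 20.28)²/20.28 = 5.1984/20.28 = 0.256
E: (29 − 18.59)²/18.59 = 108.3681/18.59 = 5.829
F: (22 − 16.9)²/16.9 = 26.01/16.9 = 1.539
G: (26 − 21.97)²/21.97 = 16.2409/21.97 = 0.739
Sum = 12.29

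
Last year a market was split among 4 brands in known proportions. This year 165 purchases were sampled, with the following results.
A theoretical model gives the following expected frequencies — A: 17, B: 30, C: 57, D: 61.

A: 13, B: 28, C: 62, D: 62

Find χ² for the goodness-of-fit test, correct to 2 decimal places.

A: (13 − 17)²/17 = 16/17 = 0.941
B: (28 − 30)²/30 = 4/30 = 0.133
C: (62 − 57)²/57 = 25/57 = 0.439
D: (62 − 61)²/61 = 1/61 = 0.016
Sum = 1.53

1.53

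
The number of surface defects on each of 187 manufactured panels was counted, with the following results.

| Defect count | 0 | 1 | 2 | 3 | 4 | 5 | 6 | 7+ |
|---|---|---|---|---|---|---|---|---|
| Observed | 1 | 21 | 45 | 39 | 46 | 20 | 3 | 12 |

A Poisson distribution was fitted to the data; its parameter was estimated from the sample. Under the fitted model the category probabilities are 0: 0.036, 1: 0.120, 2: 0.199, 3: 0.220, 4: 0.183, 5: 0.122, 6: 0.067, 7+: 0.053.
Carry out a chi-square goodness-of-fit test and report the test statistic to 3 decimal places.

Expected counts E_i = n·p_i: 187×0.036 = 6.732, 187×0.120 = 22.44, 187×0.199 = 37.213, 187×0.220 = 41.14, 187×0.183 = 34.221, 187×0.122 = 22.814, 187×0.067 = 12.529, 187×0.053 = 9.911.
0: (1 − 6.732)²/6.732 = 32.855824/6.732 = 4.8805
1: (21 − 22.44)²/22.44 = 2.0736/22.44 = 0.0924
2: (45 − 37.213)²/37.213 = 60.637369/37.213 = 1.6295
3: (39 − 41.14)²/41.14 = 4.5796/41.14 = 0.1113
4: (46 − 34.221)²/34.221 = 138.744841/34.221 = 4.0544
5: (20 − 22.814)²/22.814 = 7.918596/22.814 = 0.3471
6: (3 − 12.529)²/12.529 = 90.801841/12.529 = 7.2473
7+: (12 − 9.911)²/9.911 = 4.363921/9.911 = 0.4403
Sum = 18.803

18.803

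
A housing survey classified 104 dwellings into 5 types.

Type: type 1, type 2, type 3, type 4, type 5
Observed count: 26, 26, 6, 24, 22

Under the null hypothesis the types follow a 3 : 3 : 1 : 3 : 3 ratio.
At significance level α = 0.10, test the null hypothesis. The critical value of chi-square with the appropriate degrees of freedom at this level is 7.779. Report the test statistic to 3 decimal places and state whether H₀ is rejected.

1.000; do not reject

Ratio total = 13. Expected counts: 104×3/13 = 24, 104×3/13 = 24, 104×1/13 = 8, 104×3/13 = 24, 104×3/13 = 24.
cat         O        E   (O−E)²/E
type 1     26       24     0.1667
type 2     26       24     0.1667
type 3      6        8     0.5000
type 4     24       24     0.0000
type 5     22       24     0.1667
Sum = 1.000
df = 4. Since 1.000 < 7.779, we do not reject H₀.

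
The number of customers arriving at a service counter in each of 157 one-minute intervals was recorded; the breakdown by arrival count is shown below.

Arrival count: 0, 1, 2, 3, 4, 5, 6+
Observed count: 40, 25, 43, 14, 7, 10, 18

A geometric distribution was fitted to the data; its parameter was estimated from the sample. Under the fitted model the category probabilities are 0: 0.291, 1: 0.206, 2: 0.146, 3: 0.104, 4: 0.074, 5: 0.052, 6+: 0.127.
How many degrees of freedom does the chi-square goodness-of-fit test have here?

5

There are k = 7 categories and 1 parameter estimated from the data, so df = 7 − 1 − 1 = 5.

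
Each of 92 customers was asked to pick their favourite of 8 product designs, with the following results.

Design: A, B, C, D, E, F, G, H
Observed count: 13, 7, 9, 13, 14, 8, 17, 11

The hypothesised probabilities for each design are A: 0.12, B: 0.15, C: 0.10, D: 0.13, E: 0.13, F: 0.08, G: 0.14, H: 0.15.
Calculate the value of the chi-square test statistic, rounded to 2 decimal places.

Expected counts E_i = n·p_i: 92×0.12 = 11.04, 92×0.15 = 13.8, 92×0.10 = 9.2, 92×0.13 = 11.96, 92×0.13 = 11.96, 92×0.08 = 7.36, 92×0.14 = 12.88, 92×0.15 = 13.8.
A: (13 − 11.04)²/11.04 = 3.8416/11.04 = 0.348
B: (7 − 13.8)²/13.8 = 46.24/13.8 = 3.351
C: (9 − 9.2)²/9.2 = 0.04/9.2 = 0.004
D: (13 − 11.96)²/11.96 = 1.0816/11.96 = 0.090
E: (14 − 11.96)²/11.96 = 4.1616/11.96 = 0.348
F: (8 − 7.36)²/7.36 = 0.4096/7.36 = 0.056
G: (17 − 12.88)²/12.88 = 16.9744/12.88 = 1.318
H: (11 − 13.8)²/13.8 = 7.84/13.8 = 0.568
Sum = 6.08

6.08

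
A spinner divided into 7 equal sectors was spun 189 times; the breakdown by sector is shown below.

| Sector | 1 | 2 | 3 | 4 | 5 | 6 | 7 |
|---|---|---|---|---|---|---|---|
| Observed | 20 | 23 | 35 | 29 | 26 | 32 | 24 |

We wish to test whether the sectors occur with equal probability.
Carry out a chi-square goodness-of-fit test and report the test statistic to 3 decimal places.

6.222

Expected count for each of the 7 categories: 189/7 = 27.
χ² = (20−27)²/27 + (23−27)²/27 + (35−27)²/27 + (29−27)²/27 + (26−27)²/27 + (32−27)²/27 + (24−27)²/27
   = 1.8148 + 0.5926 + 2.3704 + 0.1481 + 0.0370 + 0.9259 + 0.3333
Sum = 6.222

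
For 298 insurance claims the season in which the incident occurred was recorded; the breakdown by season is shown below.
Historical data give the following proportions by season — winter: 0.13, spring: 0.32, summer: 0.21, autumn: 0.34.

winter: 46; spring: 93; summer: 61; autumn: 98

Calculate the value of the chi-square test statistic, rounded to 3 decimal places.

Expected counts E_i = n·p_i: 298×0.13 = 38.74, 298×0.32 = 95.36, 298×0.21 = 62.58, 298×0.34 = 101.32.
cat         O        E   (O−E)²/E
winter     46    38.74     1.3605
spring     93    95.36     0.0584
summer     61    62.58     0.0399
autumn     98   101.32     0.1088
Sum = 1.568

1.568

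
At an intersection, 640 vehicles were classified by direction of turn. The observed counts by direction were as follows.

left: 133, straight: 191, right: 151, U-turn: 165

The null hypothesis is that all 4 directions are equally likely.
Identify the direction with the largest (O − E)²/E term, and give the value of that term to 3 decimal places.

Expected count for each of the 4 categories: 640/4 = 160.
χ² = (133−160)²/160 + (191−160)²/160 + (151−160)²/160 + (165−160)²/160
   = 4.5563 + 6.0063 + 0.5063 + 0.1563
The largest term is for straight: 6.006.

straight, 6.006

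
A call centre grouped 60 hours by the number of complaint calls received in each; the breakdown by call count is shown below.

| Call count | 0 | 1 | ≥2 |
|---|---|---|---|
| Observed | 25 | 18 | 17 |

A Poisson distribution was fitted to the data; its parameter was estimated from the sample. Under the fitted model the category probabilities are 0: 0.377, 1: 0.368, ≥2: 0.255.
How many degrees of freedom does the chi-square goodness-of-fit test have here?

1

There are k = 3 categories and 1 parameter estimated from the data, so df = 3 − 1 − 1 = 1.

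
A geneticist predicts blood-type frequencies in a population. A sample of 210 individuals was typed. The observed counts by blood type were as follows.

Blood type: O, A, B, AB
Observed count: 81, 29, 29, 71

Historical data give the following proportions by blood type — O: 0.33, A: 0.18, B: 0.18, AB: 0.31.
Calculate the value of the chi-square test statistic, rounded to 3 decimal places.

Expected counts E_i = n·p_i: 210×0.33 = 69.3, 210×0.18 = 37.8, 210×0.18 = 37.8, 210×0.31 = 65.1.
χ² = (81−69.3)²/69.3 + (29−37.8)²/37.8 + (29−37.8)²/37.8 + (71−65.1)²/65.1
   = 1.9753 + 2.0487 + 2.0487 + 0.5347
Sum = 6.607

6.607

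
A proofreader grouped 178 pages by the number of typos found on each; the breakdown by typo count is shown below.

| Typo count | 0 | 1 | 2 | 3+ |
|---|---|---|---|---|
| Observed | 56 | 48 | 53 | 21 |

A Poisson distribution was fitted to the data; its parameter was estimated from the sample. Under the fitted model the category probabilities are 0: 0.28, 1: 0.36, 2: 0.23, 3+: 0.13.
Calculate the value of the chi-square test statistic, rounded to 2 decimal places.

8.55

Expected counts E_i = n·p_i: 178×0.28 = 49.84, 178×0.36 = 64.08, 178×0.23 = 40.94, 178×0.13 = 23.14.
cat         O        E   (O−E)²/E
0          56    49.84      0.761
1          48    64.08      4.035
2          53    40.94      3.553
3+         21    23.14      0.198
Sum = 8.55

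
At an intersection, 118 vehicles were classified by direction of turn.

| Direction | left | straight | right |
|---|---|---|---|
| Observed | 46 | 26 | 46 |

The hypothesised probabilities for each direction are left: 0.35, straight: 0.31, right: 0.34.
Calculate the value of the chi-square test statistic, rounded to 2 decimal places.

Expected counts E_i = n·p_i: 118×0.35 = 41.3, 118×0.31 = 36.58, 118×0.34 = 40.12.
left: (46 − 41.3)²/41.3 = 22.09/41.3 = 0.535
straight: (26 − 36.58)²/36.58 = 111.9364/36.58 = 3.060
right: (46 − 40.12)²/40.12 = 34.5744/40.12 = 0.862
Sum = 4.46

4.46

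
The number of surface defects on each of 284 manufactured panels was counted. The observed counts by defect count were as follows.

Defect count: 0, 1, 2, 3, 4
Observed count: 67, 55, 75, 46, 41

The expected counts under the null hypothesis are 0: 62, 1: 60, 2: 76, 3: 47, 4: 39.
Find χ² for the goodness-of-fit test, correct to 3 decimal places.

0.957

χ² = (67−62)²/62 + (55−60)²/60 + (75−76)²/76 + (46−47)²/47 + (41−39)²/39
   = 0.4032 + 0.4167 + 0.0132 + 0.0213 + 0.1026
Sum = 0.957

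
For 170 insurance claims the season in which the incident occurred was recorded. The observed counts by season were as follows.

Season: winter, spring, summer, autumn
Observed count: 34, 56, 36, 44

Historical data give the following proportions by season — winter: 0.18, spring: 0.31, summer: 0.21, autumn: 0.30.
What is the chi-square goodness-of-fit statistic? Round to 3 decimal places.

1.548

Expected counts E_i = n·p_i: 170×0.18 = 30.6, 170×0.31 = 52.7, 170×0.21 = 35.7, 170×0.30 = 51.
cat         O        E   (O−E)²/E
winter     34     30.6     0.3778
spring     56     52.7     0.2066
summer     36     35.7     0.0025
autumn     44       51     0.9608
Sum = 1.548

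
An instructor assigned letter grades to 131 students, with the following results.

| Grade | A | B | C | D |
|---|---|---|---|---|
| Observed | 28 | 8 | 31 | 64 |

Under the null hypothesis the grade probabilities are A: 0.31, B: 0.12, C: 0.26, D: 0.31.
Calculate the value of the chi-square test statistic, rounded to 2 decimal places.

Expected counts E_i = n·p_i: 131×0.31 = 40.61, 131×0.12 = 15.72, 131×0.26 = 34.06, 131×0.31 = 40.61.
cat         O        E   (O−E)²/E
A          28    40.61      3.916
B           8    15.72      3.791
C          31    34.06      0.275
D          64    40.61     13.472
Sum = 21.45

21.45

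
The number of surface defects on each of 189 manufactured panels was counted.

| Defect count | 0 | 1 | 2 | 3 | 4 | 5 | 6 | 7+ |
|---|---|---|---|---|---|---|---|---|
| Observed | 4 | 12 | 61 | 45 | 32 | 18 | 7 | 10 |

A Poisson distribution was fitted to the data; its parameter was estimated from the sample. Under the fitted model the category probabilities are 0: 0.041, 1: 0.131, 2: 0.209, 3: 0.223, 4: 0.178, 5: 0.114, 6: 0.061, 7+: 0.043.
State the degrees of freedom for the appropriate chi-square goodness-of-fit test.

6

There are k = 8 categories and 1 parameter estimated from the data, so df = 8 − 1 − 1 = 6.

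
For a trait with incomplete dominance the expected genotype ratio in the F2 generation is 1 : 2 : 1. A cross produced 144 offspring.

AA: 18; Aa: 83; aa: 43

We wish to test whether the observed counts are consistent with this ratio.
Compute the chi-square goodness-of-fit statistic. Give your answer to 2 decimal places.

12.04

Ratio total = 4. Expected counts: 144×1/4 = 36, 144×2/4 = 72, 144×1/4 = 36.
cat         O        E   (O−E)²/E
AA         18       36      9.000
Aa         83       72      1.681
aa         43       36      1.361
Sum = 12.04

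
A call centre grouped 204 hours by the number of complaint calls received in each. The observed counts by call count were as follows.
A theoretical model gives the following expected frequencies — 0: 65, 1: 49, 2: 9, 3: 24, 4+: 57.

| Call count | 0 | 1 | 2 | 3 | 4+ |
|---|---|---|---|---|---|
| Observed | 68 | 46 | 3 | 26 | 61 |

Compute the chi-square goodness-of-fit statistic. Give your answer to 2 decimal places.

cat         O        E   (O−E)²/E
0          68       65      0.138
1          46       49      0.184
2           3        9      4.000
3          26       24      0.167
4+         61       57      0.281
Sum = 4.77

4.77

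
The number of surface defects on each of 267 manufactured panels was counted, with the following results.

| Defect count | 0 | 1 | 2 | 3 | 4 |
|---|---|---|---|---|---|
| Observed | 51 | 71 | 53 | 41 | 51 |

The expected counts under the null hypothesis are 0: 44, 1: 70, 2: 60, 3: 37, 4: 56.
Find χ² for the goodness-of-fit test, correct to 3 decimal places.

2.823

0: (51 − 44)²/44 = 49/44 = 1.1136
1: (71 − 70)²/70 = 1/70 = 0.0143
2: (53 − 60)²/60 = 49/60 = 0.8167
3: (41 − 37)²/37 = 16/37 = 0.4324
4: (51 − 56)²/56 = 25/56 = 0.4464
Sum = 2.823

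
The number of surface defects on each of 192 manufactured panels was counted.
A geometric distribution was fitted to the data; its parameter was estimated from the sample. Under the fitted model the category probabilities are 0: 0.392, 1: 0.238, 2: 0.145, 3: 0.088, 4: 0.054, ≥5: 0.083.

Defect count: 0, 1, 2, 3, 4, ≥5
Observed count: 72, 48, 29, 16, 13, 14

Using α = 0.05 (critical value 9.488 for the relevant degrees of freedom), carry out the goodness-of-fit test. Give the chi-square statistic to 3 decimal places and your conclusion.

1.257; do not reject

Expected counts E_i = n·p_i: 192×0.392 = 75.264, 192×0.238 = 45.696, 192×0.145 = 27.84, 192×0.088 = 16.896, 192×0.054 = 10.368, 192×0.083 = 15.936.
cat         O        E   (O−E)²/E
0          72   75.264     0.1416
1          48   45.696     0.1162
2          29    27.84     0.0483
3          16   16.896     0.0475
4          13   10.368     0.6682
≥5         14   15.936     0.2352
Sum = 1.257
df = 4. Since 1.257 < 9.488, we do not reject H₀.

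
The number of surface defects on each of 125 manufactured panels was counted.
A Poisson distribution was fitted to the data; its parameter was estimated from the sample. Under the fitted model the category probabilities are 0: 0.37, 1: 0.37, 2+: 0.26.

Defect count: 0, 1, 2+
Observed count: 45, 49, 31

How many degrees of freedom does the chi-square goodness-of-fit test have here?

1

There are k = 3 categories and 1 parameter estimated from the data, so df = 3 − 1 − 1 = 1.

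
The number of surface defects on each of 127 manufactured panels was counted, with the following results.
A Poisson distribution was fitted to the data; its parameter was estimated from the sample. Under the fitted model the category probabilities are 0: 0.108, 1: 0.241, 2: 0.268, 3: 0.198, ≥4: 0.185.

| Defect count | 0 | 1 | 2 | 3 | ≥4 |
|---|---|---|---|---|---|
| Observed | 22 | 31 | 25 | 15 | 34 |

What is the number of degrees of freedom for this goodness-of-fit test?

There are k = 5 categories and 1 parameter estimated from the data, so df = 5 − 1 − 1 = 3.

3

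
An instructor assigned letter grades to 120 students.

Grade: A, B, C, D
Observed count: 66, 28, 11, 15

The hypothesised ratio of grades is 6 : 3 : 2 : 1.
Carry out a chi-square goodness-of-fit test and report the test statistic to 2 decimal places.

7.28

Ratio total = 12. Expected counts: 120×6/12 = 60, 120×3/12 = 30, 120×2/12 = 20, 120×1/12 = 10.
A: (66 − 60)²/60 = 36/60 = 0.600
B: (28 − 30)²/30 = 4/30 = 0.133
C: (11 − 20)²/20 = 81/20 = 4.050
D: (15 − 10)²/10 = 25/10 = 2.500
Sum = 7.28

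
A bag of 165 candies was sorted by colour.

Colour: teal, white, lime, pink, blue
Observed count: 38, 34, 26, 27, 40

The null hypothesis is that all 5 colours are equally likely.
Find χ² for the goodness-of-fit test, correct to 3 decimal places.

4.848

Expected count for each of the 5 categories: 165/5 = 33.
teal: (38 − 33)²/33 = 25/33 = 0.7576
white: (34 − 33)²/33 = 1/33 = 0.0303
lime: (26 − 33)²/33 = 49/33 = 1.4848
pink: (27 − 33)²/33 = 36/33 = 1.0909
blue: (40 − 33)²/33 = 49/33 = 1.4848
Sum = 4.848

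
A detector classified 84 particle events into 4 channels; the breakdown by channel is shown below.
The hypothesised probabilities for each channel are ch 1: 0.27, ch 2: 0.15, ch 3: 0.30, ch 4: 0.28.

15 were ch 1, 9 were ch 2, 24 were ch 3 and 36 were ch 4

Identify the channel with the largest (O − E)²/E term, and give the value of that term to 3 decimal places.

ch 4, 6.622

Expected counts E_i = n·p_i: 84×0.27 = 22.68, 84×0.15 = 12.6, 84×0.30 = 25.2, 84×0.28 = 23.52.
cat         O        E   (O−E)²/E
ch 1       15    22.68     2.6006
ch 2        9     12.6     1.0286
ch 3       24     25.2     0.0571
ch 4       36    23.52     6.6220
The largest term is for ch 4: 6.622.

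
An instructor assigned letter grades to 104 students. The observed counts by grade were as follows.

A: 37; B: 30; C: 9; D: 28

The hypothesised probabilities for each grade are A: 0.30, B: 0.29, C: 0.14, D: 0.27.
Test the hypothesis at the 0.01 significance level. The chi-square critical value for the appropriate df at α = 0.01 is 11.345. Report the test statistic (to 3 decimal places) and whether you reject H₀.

3.202; do not reject

Expected counts E_i = n·p_i: 104×0.30 = 31.2, 104×0.29 = 30.16, 104×0.14 = 14.56, 104×0.27 = 28.08.
χ² = (37−31.2)²/31.2 + (30−30.16)²/30.16 + (9−14.56)²/14.56 + (28−28.08)²/28.08
   = 1.0782 + 0.0008 + 2.1232 + 0.0002
Sum = 3.202
df = 3. Since 3.202 < 11.345, we do not reject H₀.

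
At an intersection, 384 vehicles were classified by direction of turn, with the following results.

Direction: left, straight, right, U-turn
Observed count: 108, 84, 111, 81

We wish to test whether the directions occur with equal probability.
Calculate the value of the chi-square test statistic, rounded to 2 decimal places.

Expected count for each of the 4 categories: 384/4 = 96.
χ² = (108−96)²/96 + (84−96)²/96 + (111−96)²/96 + (81−96)²/96
   = 1.500 + 1.500 + 2.344 + 2.344
Sum = 7.69

7.69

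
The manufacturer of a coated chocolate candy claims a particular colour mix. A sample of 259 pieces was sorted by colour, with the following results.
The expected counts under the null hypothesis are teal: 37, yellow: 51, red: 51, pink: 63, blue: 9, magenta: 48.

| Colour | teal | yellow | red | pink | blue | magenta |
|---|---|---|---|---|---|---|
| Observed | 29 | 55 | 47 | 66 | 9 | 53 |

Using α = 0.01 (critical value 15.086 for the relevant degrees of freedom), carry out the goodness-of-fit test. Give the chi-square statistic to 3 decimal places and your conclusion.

χ² = (29−37)²/37 + (55−51)²/51 + (47−51)²/51 + (66−63)²/63 + (9−9)²/9 + (53−48)²/48
   = 1.7297 + 0.3137 + 0.3137 + 0.1429 + 0.0000 + 0.5208
Sum = 3.021
df = 5. Since 3.021 < 15.086, we do not reject H₀.

3.021; do not reject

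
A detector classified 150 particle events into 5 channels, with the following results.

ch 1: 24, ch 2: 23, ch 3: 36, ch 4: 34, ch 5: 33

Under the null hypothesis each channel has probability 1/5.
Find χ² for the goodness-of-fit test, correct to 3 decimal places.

4.867

Expected count for each of the 5 categories: 150/5 = 30.
χ² = (24−30)²/30 + (23−30)²/30 + (36−30)²/30 + (34−30)²/30 + (33−30)²/30
   = 1.2000 + 1.6333 + 1.2000 + 0.5333 + 0.3000
Sum = 4.867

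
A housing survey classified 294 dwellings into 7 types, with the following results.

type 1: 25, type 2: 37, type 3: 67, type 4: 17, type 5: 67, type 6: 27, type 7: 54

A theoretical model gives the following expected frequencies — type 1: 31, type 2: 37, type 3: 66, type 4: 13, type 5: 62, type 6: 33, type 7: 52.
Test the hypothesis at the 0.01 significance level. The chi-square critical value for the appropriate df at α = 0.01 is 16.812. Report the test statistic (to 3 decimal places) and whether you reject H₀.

type 1: (25 − 31)²/31 = 36/31 = 1.1613
type 2: (37 − 37)²/37 = 0/37 = 0.0000
type 3: (67 − 66)²/66 = 1/66 = 0.0152
type 4: (17 − 13)²/13 = 16/13 = 1.2308
type 5: (67 − 62)²/62 = 25/62 = 0.4032
type 6: (27 − 33)²/33 = 36/33 = 1.0909
type 7: (54 − 52)²/52 = 4/52 = 0.0769
Sum = 3.978
df = 6. Since 3.978 < 16.812, we do not reject H₀.

3.978; do not reject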